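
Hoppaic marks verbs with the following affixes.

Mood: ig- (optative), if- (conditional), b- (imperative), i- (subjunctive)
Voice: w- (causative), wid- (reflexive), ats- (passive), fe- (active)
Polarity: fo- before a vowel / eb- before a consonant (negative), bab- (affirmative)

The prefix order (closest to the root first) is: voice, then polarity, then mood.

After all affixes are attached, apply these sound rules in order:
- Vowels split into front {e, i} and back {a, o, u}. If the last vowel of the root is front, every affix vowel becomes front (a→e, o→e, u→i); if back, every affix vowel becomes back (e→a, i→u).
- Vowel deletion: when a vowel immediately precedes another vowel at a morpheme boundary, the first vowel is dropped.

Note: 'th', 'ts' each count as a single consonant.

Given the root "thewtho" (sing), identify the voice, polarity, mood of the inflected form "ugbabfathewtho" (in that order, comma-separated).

active, affirmative, optative

Segment: ig-bab-fe-thewtho.
voice: fe- → active.
polarity: bab- → affirmative.
mood: ig- → optative.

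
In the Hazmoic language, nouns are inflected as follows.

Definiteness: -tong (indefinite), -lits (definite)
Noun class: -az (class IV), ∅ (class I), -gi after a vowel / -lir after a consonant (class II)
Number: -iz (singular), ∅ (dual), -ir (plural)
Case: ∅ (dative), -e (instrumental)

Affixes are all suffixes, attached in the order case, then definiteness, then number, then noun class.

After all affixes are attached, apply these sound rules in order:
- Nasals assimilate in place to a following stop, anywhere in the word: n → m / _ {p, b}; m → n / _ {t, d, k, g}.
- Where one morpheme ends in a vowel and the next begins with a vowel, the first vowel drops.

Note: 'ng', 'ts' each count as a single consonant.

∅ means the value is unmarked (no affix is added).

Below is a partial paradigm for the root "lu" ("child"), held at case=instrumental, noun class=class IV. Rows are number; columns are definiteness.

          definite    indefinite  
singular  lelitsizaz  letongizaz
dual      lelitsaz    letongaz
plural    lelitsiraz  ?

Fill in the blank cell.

letongiraz

Attach case instrumental -e → lue.
Attach definiteness indefinite -tong → luetong.
Attach number plural -ir → luetongir.
Attach noun class class IV -az → luetongiraz.
Nasal assimilation: no change.
Apply vowel deletion: luetongiraz → letongiraz.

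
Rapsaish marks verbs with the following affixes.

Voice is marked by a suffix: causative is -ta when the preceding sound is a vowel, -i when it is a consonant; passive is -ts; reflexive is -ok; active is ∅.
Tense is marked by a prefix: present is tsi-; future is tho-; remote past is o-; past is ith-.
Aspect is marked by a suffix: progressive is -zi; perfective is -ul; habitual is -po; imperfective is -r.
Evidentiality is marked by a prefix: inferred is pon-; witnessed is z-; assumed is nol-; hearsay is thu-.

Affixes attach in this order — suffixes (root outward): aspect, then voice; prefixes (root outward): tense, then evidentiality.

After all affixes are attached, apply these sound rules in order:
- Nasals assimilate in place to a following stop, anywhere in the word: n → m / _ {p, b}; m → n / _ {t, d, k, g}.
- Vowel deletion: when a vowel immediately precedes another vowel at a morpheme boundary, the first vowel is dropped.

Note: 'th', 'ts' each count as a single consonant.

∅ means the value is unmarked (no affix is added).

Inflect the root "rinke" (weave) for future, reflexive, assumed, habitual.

nolthorinkepok

Attach tense future tho- → thorinke.
Attach aspect habitual -po → thorinkepo.
Attach evidentiality assumed nol- → nolthorinkepo.
Attach voice reflexive -ok → nolthorinkepook.
Nasal assimilation: no change.
Apply vowel deletion: nolthorinkepook → nolthorinkepok.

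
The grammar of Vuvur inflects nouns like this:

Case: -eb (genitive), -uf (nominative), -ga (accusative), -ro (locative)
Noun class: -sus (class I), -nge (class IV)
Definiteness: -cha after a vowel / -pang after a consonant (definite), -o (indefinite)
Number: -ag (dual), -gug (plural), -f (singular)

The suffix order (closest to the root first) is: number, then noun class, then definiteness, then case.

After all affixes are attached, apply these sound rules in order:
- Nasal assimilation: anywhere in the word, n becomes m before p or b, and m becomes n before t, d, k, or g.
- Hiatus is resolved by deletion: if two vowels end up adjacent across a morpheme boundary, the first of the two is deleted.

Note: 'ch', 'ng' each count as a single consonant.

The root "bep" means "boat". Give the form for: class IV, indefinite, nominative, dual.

bepagnguf

Attach number dual -ag → bepag.
Attach noun class class IV -nge → bepagnge.
Attach definiteness indefinite -o → bepagngeo.
Attach case nominative -uf → bepagngeouf.
Nasal assimilation: no change.
Apply vowel deletion: bepagngeouf → bepagnguf.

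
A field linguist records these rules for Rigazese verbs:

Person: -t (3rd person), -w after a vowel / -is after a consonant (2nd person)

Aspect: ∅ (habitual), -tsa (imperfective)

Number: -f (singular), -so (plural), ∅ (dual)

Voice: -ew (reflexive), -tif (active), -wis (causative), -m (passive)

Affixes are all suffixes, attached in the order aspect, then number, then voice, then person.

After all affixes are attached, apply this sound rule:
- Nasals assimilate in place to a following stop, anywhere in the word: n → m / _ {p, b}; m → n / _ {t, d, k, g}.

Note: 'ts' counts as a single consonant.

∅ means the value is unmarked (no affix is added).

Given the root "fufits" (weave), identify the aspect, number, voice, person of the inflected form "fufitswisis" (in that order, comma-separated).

habitual, dual, causative, 2nd person

Segment: fufits-wis-is.
aspect: ∅ → habitual.
number: ∅ → dual.
voice: -wis → causative.
person: -w/is → 2nd person.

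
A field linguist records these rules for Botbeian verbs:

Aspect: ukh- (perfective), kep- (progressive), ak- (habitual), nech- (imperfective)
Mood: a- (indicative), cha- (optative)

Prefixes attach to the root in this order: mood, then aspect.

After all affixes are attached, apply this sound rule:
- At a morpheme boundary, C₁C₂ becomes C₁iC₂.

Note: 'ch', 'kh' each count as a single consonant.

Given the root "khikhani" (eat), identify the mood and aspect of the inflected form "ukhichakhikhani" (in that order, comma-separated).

Segment: ukh-cha-khikhani.
mood: cha- → optative.
aspect: ukh- → perfective.

optative, perfective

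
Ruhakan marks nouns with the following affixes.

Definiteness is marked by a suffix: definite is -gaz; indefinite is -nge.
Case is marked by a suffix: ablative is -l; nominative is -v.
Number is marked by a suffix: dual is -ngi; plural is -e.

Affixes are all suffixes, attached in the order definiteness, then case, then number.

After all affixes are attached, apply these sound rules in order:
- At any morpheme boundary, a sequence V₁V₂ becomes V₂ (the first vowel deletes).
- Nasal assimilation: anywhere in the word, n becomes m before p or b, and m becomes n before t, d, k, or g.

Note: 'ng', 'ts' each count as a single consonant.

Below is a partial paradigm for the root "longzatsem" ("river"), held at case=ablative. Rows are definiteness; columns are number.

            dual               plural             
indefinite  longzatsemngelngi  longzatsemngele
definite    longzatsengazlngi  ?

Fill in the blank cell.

Attach definiteness definite -gaz → longzatsemgaz.
Attach case ablative -l → longzatsemgazl.
Attach number plural -e → longzatsemgazle.
Vowel deletion: no change.
Apply nasal assimilation: longzatsemgazle → longzatsengazle.

longzatsengazle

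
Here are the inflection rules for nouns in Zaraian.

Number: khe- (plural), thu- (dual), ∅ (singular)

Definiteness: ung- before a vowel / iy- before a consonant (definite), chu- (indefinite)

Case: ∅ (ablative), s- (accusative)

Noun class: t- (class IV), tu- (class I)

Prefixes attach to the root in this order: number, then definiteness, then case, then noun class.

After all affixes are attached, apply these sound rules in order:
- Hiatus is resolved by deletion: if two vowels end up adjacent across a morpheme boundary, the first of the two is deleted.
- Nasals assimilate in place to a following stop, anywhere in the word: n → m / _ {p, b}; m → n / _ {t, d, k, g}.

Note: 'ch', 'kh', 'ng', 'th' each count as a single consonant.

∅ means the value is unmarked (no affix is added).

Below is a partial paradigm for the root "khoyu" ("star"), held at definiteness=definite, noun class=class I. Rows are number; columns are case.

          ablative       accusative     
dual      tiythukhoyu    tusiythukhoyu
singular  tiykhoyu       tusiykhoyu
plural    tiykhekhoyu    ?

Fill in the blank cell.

Attach number plural khe- → khekhoyu.
Attach definiteness definite iy- (before consonant 'kh') → iykhekhoyu.
Attach case accusative s- → siykhekhoyu.
Attach noun class class I tu- → tusiykhekhoyu.
Vowel deletion: no change.
Nasal assimilation: no change.

tusiykhekhoyu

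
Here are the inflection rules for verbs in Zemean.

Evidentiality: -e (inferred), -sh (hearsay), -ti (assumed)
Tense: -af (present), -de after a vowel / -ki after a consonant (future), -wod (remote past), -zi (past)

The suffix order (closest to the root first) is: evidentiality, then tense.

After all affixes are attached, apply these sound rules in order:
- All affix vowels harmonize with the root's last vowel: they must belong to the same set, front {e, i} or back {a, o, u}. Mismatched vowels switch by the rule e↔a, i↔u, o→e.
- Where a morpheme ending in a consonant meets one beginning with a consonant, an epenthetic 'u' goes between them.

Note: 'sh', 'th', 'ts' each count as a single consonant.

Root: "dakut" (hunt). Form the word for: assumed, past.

dakututuzu

Attach evidentiality assumed -ti → dakutti.
Attach tense past -zi → dakuttizi.
Apply vowel harmony: dakuttizi → dakuttuzu.
Apply epenthesis: dakuttuzu → dakututuzu.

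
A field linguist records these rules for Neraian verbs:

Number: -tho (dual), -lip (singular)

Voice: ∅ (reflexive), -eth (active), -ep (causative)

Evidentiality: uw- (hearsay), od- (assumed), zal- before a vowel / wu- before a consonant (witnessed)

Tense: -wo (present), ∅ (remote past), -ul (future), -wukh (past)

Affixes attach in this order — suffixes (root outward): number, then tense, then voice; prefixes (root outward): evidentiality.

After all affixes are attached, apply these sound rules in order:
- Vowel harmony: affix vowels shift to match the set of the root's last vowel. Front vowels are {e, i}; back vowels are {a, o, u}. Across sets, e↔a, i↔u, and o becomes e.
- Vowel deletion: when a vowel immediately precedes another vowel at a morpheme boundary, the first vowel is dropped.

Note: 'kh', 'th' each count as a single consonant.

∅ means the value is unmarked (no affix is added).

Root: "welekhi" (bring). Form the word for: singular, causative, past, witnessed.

wiwelekhilipwikhep

Attach number singular -lip → welekhilip.
Attach evidentiality witnessed wu- (before consonant 'w') → wuwelekhilip.
Attach tense past -wukh → wuwelekhilipwukh.
Attach voice causative -ep → wuwelekhilipwukhep.
Apply vowel harmony: wuwelekhilipwukhep → wiwelekhilipwikhep.
Vowel deletion: no change.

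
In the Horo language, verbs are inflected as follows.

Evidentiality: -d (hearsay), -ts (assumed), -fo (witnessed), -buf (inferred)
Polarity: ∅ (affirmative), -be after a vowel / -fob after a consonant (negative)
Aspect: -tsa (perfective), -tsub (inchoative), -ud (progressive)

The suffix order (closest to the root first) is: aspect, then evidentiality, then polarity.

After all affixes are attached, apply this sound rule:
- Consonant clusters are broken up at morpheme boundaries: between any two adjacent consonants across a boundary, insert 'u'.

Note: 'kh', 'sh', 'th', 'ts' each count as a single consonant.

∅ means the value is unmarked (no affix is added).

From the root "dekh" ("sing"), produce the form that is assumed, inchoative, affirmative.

dekhutsubuts

Attach aspect inchoative -tsub → dekhtsub.
Attach evidentiality assumed -ts → dekhtsubts.
polarity = affirmative: zero marking, form stays dekhtsubts.
Apply epenthesis: dekhtsubts → dekhutsubuts.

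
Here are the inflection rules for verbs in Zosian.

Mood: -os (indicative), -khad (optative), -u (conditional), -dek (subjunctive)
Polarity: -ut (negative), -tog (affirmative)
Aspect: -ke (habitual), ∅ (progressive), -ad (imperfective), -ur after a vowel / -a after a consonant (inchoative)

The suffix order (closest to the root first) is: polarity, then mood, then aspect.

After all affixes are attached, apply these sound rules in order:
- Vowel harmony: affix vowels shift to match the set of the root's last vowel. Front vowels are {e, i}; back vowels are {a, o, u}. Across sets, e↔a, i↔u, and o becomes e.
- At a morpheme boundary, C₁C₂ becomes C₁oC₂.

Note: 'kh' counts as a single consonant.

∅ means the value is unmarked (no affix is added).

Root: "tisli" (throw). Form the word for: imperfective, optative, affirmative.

Attach polarity affirmative -tog → tislitog.
Attach mood optative -khad → tislitogkhad.
Attach aspect imperfective -ad → tislitogkhadad.
Apply vowel harmony: tislitogkhadad → tislitegkheded.
Apply epenthesis: tislitegkheded → tislitegokheded.

tislitegokheded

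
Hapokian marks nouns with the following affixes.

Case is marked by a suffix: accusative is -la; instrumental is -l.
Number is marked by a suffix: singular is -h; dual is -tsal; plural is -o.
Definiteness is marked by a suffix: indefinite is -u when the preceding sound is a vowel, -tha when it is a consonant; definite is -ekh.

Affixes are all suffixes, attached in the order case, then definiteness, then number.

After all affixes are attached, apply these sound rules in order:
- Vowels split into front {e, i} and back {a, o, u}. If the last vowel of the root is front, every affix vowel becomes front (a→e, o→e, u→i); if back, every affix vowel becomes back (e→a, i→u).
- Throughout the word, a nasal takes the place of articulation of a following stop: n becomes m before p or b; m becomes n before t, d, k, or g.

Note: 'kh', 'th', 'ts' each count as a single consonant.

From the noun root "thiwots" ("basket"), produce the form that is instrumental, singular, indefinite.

thiwotslthah

Attach case instrumental -l → thiwotsl.
Attach definiteness indefinite -tha (after consonant 'l') → thiwotsltha.
Attach number singular -h → thiwotslthah.
Vowel harmony: no change.
Nasal assimilation: no change.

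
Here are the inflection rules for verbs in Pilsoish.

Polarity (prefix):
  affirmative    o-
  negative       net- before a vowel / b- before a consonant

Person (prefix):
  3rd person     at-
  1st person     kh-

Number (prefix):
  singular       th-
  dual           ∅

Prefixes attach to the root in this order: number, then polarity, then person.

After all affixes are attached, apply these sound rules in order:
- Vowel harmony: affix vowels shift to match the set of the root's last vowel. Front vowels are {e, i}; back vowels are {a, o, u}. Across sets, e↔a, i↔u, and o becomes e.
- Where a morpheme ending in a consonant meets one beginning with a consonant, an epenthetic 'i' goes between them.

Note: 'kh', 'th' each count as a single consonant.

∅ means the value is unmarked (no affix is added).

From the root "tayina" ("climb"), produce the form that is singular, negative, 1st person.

khibithitayina

Attach number singular th- → thtayina.
Attach polarity negative b- (before consonant 'th') → bthtayina.
Attach person 1st person kh- → khbthtayina.
Vowel harmony: no change.
Apply epenthesis: khbthtayina → khibithitayina.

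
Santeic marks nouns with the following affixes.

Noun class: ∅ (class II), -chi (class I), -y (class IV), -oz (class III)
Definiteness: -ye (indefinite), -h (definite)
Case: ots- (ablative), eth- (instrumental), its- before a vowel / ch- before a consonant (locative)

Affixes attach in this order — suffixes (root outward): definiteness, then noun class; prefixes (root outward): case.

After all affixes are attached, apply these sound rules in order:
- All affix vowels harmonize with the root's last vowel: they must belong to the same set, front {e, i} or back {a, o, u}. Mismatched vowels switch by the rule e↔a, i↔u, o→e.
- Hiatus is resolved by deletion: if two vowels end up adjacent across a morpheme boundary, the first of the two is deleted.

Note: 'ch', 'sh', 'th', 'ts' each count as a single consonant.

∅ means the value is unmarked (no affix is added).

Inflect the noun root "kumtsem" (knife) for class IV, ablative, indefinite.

etskumtsemyey

Attach definiteness indefinite -ye → kumtsemye.
Attach case ablative ots- → otskumtsemye.
Attach noun class class IV -y → otskumtsemyey.
Apply vowel harmony: otskumtsemyey → etskumtsemyey.
Vowel deletion: no change.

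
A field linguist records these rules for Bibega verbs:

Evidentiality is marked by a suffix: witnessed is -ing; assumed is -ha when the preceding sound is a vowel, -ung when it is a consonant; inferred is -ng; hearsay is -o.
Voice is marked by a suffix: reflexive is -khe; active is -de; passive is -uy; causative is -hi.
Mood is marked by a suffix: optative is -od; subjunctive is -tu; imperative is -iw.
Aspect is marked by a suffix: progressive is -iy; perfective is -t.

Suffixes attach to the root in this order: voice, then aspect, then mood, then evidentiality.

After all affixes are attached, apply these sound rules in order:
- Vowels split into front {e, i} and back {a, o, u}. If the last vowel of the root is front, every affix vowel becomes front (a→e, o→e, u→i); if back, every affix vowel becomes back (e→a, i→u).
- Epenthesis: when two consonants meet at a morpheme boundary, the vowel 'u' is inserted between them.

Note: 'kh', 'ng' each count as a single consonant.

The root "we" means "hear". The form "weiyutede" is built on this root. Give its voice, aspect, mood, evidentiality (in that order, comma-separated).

passive, perfective, optative, hearsay

Segment: we-uy-t-od-o.
voice: -uy → passive.
aspect: -t → perfective.
mood: -od → optative.
evidentiality: -o → hearsay.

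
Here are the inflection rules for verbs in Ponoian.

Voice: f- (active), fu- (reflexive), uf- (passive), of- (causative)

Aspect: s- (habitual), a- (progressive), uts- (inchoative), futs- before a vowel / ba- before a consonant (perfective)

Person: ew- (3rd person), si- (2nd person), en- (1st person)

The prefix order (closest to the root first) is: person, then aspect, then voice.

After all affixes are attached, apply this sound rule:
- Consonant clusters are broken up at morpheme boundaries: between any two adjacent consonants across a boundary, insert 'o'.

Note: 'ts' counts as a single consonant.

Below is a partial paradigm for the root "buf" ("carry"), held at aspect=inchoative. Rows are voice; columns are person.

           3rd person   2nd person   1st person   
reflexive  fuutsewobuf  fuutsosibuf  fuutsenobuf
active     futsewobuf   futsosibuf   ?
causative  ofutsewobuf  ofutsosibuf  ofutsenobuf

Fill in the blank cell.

futsenobuf

Attach person 1st person en- → enbuf.
Attach aspect inchoative uts- → utsenbuf.
Attach voice active f- → futsenbuf.
Apply epenthesis: futsenbuf → futsenobuf.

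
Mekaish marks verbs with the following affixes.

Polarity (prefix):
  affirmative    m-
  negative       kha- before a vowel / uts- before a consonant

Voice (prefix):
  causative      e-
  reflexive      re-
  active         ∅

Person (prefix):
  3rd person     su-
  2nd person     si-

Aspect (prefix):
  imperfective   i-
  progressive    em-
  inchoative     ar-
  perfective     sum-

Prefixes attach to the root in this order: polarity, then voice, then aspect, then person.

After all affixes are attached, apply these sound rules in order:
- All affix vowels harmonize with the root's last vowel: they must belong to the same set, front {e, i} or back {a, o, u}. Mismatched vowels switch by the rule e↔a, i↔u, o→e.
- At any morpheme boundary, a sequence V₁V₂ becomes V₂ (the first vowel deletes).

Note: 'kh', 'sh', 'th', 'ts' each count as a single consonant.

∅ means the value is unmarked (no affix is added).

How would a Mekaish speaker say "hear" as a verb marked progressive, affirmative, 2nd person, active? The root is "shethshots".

sammshethshots

Attach polarity affirmative m- → mshethshots.
voice = active: zero marking, form stays mshethshots.
Attach aspect progressive em- → emmshethshots.
Attach person 2nd person si- → siemmshethshots.
Apply vowel harmony: siemmshethshots → suammshethshots.
Apply vowel deletion: suammshethshots → sammshethshots.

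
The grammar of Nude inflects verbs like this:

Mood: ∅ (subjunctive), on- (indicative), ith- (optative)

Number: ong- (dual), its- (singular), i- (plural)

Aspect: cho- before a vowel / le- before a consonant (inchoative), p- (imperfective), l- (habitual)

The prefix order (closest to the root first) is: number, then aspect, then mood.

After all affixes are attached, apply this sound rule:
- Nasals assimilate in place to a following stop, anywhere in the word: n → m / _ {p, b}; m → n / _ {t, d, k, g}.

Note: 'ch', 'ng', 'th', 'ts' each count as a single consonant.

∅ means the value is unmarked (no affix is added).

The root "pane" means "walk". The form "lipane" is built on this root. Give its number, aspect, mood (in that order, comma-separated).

Segment: l-i-pane.
number: i- → plural.
aspect: l- → habitual.
mood: ∅ → subjunctive.

plural, habitual, subjunctive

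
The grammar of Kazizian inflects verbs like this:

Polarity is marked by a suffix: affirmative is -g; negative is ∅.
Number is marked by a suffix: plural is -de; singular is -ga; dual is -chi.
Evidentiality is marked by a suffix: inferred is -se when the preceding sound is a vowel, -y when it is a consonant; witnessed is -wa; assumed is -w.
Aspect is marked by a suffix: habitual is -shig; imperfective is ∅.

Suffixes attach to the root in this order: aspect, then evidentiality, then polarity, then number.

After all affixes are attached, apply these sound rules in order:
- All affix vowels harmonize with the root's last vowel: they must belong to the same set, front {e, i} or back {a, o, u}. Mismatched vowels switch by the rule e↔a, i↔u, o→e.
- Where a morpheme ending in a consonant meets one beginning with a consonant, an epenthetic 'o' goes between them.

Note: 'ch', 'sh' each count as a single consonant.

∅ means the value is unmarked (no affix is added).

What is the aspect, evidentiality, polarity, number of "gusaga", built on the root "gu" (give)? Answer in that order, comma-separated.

imperfective, inferred, negative, singular

Segment: gu-se-ga.
aspect: ∅ → imperfective.
evidentiality: -se/y → inferred.
polarity: ∅ → negative.
number: -ga → singular.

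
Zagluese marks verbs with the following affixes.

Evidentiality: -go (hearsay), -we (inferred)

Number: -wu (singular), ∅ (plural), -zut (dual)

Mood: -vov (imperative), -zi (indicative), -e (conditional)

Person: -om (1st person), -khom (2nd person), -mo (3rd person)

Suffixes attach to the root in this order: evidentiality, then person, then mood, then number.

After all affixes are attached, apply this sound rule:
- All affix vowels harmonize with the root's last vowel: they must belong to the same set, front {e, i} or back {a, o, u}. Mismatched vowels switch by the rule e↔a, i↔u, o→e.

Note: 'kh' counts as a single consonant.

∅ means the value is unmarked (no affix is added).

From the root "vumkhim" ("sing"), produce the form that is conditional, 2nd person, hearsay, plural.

Attach evidentiality hearsay -go → vumkhimgo.
Attach person 2nd person -khom → vumkhimgokhom.
Attach mood conditional -e → vumkhimgokhome.
number = plural: zero marking, form stays vumkhimgokhome.
Apply vowel harmony: vumkhimgokhome → vumkhimgekheme.

vumkhimgekheme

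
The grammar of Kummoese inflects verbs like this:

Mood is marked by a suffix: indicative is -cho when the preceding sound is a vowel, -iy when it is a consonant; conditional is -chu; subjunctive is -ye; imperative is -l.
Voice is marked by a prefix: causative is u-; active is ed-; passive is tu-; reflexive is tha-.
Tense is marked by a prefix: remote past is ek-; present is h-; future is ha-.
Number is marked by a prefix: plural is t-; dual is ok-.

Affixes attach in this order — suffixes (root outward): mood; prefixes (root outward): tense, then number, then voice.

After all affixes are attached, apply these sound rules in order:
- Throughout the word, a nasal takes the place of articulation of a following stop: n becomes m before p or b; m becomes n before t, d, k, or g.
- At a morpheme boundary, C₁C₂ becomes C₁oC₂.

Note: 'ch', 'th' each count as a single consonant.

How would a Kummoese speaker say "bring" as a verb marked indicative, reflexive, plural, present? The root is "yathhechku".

Attach tense present h- → hyathhechku.
Attach number plural t- → thyathhechku.
Attach voice reflexive tha- → thathyathhechku.
Attach mood indicative -cho (after vowel 'u') → thathyathhechkucho.
Nasal assimilation: no change.
Apply epenthesis: thathyathhechkucho → thatohoyathhechkucho.

thatohoyathhechkucho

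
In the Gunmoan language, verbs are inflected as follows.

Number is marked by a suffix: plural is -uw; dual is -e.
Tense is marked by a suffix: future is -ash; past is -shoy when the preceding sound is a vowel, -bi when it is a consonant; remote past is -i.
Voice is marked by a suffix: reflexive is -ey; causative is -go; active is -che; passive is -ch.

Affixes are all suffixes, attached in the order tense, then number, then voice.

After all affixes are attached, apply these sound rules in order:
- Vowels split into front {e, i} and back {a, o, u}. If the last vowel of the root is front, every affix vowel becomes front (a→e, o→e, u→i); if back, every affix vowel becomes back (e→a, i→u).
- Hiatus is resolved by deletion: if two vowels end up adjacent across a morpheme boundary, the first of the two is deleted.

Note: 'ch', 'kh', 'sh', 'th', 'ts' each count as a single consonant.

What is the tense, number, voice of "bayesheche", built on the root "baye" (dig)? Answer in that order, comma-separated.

Segment: baye-ash-e-che.
tense: -ash → future.
number: -e → dual.
voice: -che → active.

future, dual, active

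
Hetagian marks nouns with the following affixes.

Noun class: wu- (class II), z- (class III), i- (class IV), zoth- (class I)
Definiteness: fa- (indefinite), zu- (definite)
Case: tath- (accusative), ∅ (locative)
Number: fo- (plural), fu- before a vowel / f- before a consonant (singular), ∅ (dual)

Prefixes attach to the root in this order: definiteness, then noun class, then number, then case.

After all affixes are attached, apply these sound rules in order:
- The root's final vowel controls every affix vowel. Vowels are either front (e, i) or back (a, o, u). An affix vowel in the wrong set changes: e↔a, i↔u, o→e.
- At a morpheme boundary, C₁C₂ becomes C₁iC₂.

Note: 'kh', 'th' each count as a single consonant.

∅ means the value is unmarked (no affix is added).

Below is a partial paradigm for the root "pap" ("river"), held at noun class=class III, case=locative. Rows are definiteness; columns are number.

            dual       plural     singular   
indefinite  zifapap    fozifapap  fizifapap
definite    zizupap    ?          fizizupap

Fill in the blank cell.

Attach definiteness definite zu- → zupap.
Attach noun class class III z- → zzupap.
Attach number plural fo- → fozzupap.
case = locative: zero marking, form stays fozzupap.
Vowel harmony: no change.
Apply epenthesis: fozzupap → fozizupap.

fozizupap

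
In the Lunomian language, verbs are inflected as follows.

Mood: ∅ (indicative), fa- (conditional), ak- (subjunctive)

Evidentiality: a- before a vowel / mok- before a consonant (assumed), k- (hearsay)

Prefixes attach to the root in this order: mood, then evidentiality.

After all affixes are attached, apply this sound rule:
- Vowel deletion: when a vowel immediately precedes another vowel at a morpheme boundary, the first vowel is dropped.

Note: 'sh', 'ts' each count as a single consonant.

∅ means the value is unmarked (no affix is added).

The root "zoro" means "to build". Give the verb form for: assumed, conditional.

Attach mood conditional fa- → fazoro.
Attach evidentiality assumed mok- (before consonant 'f') → mokfazoro.
Vowel deletion: no change.

mokfazoro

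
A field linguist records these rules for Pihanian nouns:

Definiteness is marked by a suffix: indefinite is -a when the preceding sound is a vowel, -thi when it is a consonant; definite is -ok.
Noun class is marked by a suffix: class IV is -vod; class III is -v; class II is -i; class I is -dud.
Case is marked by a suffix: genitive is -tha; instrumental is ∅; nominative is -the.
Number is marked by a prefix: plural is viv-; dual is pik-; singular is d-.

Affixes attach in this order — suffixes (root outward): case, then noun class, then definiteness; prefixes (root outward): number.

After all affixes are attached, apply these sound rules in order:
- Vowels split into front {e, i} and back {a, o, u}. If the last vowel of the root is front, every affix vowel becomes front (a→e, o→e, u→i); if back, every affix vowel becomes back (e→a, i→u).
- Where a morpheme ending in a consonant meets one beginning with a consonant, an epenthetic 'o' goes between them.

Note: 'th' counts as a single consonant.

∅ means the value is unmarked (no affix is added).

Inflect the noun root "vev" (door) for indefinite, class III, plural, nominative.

vivovevothevothi

Attach case nominative -the → vevthe.
Attach noun class class III -v → vevthev.
Attach definiteness indefinite -thi (after consonant 'v') → vevthevthi.
Attach number plural viv- → vivvevthevthi.
Vowel harmony: no change.
Apply epenthesis: vivvevthevthi → vivovevothevothi.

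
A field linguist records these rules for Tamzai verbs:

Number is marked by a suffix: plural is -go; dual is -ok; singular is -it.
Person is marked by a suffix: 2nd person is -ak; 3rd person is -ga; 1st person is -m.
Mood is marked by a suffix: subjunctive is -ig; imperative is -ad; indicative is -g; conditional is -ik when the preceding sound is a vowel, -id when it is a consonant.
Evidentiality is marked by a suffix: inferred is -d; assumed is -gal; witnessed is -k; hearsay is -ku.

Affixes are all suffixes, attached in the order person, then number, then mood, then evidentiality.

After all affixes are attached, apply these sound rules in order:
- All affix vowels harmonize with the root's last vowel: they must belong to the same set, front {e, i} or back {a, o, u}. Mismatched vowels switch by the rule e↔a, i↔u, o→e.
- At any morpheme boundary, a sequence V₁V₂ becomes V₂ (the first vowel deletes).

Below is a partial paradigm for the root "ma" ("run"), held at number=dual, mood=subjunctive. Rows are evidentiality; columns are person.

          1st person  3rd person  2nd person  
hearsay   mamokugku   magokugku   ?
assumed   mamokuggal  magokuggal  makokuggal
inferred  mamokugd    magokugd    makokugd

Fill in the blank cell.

Attach person 2nd person -ak → maak.
Attach number dual -ok → maakok.
Attach mood subjunctive -ig → maakokig.
Attach evidentiality hearsay -ku → maakokigku.
Apply vowel harmony: maakokigku → maakokugku.
Apply vowel deletion: maakokugku → makokugku.

makokugku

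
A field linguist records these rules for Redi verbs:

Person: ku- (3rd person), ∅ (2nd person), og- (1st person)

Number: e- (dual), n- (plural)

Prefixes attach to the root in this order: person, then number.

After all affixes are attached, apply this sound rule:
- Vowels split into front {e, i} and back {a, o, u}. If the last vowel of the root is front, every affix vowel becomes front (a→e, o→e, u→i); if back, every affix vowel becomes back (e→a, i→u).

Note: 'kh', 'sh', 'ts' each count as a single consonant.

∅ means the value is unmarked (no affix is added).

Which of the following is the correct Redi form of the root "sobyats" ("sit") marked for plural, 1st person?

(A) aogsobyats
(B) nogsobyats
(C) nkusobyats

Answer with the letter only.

Attach person 1st person og- → ogsobyats.
Attach number plural n- → nogsobyats.
Vowel harmony: no change.
So the correct form is nogsobyats, option (B).
(C) nkusobyats is wrong: it uses 3rd person instead of 1st person for person.
(A) aogsobyats is wrong: it uses dual instead of plural for number.

B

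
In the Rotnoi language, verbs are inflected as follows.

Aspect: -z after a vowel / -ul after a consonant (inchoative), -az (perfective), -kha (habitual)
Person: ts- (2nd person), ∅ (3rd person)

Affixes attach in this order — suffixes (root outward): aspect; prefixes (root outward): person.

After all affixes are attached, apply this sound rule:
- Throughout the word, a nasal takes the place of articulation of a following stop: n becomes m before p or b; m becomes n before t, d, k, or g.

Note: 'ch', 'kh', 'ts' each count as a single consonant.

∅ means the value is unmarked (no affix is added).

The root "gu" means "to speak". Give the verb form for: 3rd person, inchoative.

guz

person = 3rd person: zero marking, form stays gu.
Attach aspect inchoative -z (after vowel 'u') → guz.
Nasal assimilation: no change.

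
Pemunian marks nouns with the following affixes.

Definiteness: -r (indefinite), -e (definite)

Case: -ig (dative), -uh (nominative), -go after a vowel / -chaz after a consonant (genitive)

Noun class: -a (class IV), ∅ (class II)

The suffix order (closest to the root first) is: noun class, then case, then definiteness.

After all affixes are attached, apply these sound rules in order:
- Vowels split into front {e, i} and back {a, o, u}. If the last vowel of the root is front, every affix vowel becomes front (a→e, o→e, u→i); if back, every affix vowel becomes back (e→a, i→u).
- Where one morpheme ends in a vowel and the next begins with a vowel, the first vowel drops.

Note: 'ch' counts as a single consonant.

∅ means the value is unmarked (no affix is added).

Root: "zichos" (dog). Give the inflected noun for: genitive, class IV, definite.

zichosaga

Attach noun class class IV -a → zichosa.
Attach case genitive -go (after vowel 'a') → zichosago.
Attach definiteness definite -e → zichosagoe.
Apply vowel harmony: zichosagoe → zichosagoa.
Apply vowel deletion: zichosagoa → zichosaga.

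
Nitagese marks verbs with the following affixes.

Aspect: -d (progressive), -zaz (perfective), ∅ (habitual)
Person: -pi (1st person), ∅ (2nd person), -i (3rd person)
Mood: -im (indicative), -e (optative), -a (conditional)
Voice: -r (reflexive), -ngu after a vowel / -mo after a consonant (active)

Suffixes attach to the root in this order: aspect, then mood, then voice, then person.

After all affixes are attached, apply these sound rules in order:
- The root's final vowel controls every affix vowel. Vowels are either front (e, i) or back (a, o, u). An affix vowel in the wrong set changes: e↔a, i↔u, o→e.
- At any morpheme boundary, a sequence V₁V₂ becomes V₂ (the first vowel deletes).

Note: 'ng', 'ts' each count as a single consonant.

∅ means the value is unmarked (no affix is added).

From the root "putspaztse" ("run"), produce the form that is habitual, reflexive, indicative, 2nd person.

putspaztsimr

aspect = habitual: zero marking, form stays putspaztse.
Attach mood indicative -im → putspaztseim.
Attach voice reflexive -r → putspaztseimr.
person = 2nd person: zero marking, form stays putspaztseimr.
Vowel harmony: no change.
Apply vowel deletion: putspaztseimr → putspaztsimr.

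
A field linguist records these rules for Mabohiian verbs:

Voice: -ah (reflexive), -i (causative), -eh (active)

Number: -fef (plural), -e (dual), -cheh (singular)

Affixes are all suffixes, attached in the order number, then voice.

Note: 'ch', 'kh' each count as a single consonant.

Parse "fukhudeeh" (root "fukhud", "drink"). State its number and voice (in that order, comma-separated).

Segment: fukhud-e-eh.
number: -e → dual.
voice: -eh → active.

dual, active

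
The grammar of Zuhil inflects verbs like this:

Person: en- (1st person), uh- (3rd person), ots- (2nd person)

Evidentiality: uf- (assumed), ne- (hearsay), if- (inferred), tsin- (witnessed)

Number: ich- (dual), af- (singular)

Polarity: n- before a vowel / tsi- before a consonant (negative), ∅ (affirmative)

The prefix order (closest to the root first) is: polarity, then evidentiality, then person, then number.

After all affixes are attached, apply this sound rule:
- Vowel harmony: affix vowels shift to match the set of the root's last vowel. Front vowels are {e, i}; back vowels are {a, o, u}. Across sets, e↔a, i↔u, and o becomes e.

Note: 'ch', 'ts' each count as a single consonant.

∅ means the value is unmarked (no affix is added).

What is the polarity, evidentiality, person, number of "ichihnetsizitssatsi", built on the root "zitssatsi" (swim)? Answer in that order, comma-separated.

Segment: ich-uh-ne-tsi-zitssatsi.
polarity: n/tsi- → negative.
evidentiality: ne- → hearsay.
person: uh- → 3rd person.
number: ich- → dual.

negative, hearsay, 3rd person, dual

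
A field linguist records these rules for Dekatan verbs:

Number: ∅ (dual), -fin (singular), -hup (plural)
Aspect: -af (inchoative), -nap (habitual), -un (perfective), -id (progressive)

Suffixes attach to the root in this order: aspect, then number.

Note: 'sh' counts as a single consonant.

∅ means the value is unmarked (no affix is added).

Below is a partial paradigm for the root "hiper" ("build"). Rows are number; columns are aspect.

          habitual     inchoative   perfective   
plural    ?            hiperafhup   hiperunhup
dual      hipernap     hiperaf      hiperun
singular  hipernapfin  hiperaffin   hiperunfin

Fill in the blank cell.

Attach aspect habitual -nap → hipernap.
Attach number plural -hup → hipernaphup.

hipernaphup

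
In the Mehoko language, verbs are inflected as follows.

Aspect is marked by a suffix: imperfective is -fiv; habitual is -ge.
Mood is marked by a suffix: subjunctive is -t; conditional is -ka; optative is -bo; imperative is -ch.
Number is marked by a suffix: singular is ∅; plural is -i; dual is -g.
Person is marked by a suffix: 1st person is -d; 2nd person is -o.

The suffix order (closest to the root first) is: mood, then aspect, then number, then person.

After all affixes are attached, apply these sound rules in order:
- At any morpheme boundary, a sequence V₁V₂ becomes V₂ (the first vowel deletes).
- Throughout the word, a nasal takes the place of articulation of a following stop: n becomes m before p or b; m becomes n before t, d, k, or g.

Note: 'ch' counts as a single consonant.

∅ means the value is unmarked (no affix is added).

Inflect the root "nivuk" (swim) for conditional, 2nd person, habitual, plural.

Attach mood conditional -ka → nivukka.
Attach aspect habitual -ge → nivukkage.
Attach number plural -i → nivukkagei.
Attach person 2nd person -o → nivukkageio.
Apply vowel deletion: nivukkageio → nivukkago.
Nasal assimilation: no change.

nivukkago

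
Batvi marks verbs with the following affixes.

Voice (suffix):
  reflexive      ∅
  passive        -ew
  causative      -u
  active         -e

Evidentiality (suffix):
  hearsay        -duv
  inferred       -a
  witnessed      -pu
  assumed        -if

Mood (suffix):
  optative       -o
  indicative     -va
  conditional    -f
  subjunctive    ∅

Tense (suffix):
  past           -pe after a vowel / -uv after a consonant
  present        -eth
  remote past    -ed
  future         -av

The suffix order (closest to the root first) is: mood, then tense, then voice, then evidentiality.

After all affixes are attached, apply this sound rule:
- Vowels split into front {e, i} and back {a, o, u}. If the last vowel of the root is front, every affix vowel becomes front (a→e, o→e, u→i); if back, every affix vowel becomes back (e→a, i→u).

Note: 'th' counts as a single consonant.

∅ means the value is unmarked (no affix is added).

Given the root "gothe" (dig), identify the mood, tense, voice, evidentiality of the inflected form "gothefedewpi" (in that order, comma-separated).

Segment: gothe-f-ed-ew-pu.
mood: -f → conditional.
tense: -ed → remote past.
voice: -ew → passive.
evidentiality: -pu → witnessed.

conditional, remote past, passive, witnessed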